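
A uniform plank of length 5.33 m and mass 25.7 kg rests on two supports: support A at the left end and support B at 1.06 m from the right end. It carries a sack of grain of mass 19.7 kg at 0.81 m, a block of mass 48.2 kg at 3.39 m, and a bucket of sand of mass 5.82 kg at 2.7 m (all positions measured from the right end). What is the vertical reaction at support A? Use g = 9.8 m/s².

R_A ≈ 363 N

Sum moments about support B (its reaction then has zero moment arm).
Beam weight: 25.7 × 9.8 = 251.9 N down at 2.665 m → arm 1.605 m, τ = 251.9 × 1.605 = 404.3 N·m counterclockwise.
Sack of grain: 19.7 × 9.8 = 193.1 N down at 0.81 m → arm 0.25 m, τ = 193.1 × 0.25 = 48.27 N·m clockwise.
Block: 48.2 × 9.8 = 472.4 N down at 3.39 m → arm 2.33 m, τ = 472.4 × 2.33 = 1101 N·m counterclockwise.
Bucket of sand: 5.82 × 9.8 = 57.04 N down at 2.7 m → arm 1.64 m, τ = 57.04 × 1.64 = 93.55 N·m counterclockwise.
Net load moment about support B = 1551 N·m counterclockwise.
Reaction R at support A is upward at 5.33 m, arm 4.27 m → moment R × 4.27 clockwise.
Setting net torque to zero: R × 4.27 = 1551 → R = 363 N.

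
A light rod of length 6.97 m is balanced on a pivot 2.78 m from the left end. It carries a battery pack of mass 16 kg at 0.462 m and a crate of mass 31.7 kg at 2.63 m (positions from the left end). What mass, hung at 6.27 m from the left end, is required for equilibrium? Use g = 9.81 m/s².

Sum moments about the pivot (at 2.78 m from the left end) (the support reaction has zero arm there).
Battery pack: 16 × 9.81 = 157 N down at 0.462 m → arm 2.318 m, τ = 157 × 2.318 = 363.9 N·m counterclockwise.
Crate: 31.7 × 9.81 = 311 N down at 2.63 m → arm 0.15 m, τ = 311 × 0.15 = 46.65 N·m counterclockwise.
Net moment of known loads = 410.5 N·m counterclockwise.
An unknown mass m at 6.27 m has arm 3.49 m; its moment is m·g·3.49 clockwise.
Balancing moments: m × 9.81 × 3.49 = 410.5, giving m = 410.5 / (9.81 × 3.49) = 12 kg.

m ≈ 12 kg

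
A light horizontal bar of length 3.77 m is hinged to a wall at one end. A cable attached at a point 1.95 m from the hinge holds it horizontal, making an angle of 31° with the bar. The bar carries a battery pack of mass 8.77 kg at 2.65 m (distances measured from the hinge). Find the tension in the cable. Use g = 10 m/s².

Take moments about the hinge.
Battery pack: 8.77 × 10 = 87.7 N down at 2.65 m → arm 2.65 m, τ = 87.7 × 2.65 = 232.4 N·m clockwise.
Total clockwise load moment = 232.4 N·m.
The cable tension T acts at 1.95 m; only its component perpendicular to the bar, T sinθ, produces torque. sin 31° = 0.515.
For rotational equilibrium, T × 1.95 × 0.515 = 232.4, so T = 232.4 / 1.004 = 231 N.

T ≈ 231 N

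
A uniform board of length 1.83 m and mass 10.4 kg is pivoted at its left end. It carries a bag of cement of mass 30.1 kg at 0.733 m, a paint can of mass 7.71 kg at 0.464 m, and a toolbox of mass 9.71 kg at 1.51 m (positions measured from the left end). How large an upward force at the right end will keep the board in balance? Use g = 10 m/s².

About the left end:
Beam weight: 10.4 × 10 = 104 N down at 0.915 m → arm 0.915 m, τ = 104 × 0.915 = 95.16 N·m clockwise.
Bag of cement: 30.1 × 10 = 301 N down at 0.733 m → arm 0.733 m, τ = 301 × 0.733 = 220.6 N·m clockwise.
Paint can: 7.71 × 10 = 77.1 N down at 0.464 m → arm 0.464 m, τ = 77.1 × 0.464 = 35.77 N·m clockwise.
Toolbox: 9.71 × 10 = 97.1 N down at 1.51 m → arm 1.51 m, τ = 97.1 × 1.51 = 146.6 N·m clockwise.
Net moment of the loads = 498.1 N·m clockwise.
The upward force F acts at the right end, arm 1.83 m, giving F × 1.83 counterclockwise.
Balancing moments: F × 1.83 = 498.1, giving F = 498.1 / 1.83 = 272 N.

F ≈ 272 N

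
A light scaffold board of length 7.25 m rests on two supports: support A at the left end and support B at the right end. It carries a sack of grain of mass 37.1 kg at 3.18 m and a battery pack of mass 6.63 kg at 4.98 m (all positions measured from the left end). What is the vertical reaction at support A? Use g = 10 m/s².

Taking torques about support B:
Sack of grain: 37.1 × 10 = 371 N down at 3.18 m → arm 4.07 m, τ = 371 × 4.07 = 1510 N·m counterclockwise.
Battery pack: 6.63 × 10 = 66.3 N down at 4.98 m → arm 2.27 m, τ = 66.3 × 2.27 = 150.5 N·m counterclockwise.
Net load moment about support B = 1660 N·m counterclockwise.
Reaction R at support A is upward at 0 m, arm 7.25 m → moment R × 7.25 clockwise.
Στ = 0 ⇒ R × 7.25 = 1660 ⇒ R = 229 N.

R_A ≈ 229 N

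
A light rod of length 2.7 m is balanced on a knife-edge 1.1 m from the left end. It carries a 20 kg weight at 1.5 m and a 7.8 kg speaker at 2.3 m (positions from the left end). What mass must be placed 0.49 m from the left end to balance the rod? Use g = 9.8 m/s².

m ≈ 28.5 kg

Taking torques about the knife-edge (at 1.1 m from the left end):
Weight: 20 × 9.8 = 196 N down at 1.5 m → arm 0.4 m, τ = 196 × 0.4 = 78.4 N·m clockwise.
Speaker: 7.8 × 9.8 = 76.44 N down at 2.3 m → arm 1.2 m, τ = 76.44 × 1.2 = 91.73 N·m clockwise.
Net moment of known loads = 170.1 N·m clockwise.
An unknown mass m at 0.49 m has arm 0.61 m; its moment is m·g·0.61 counterclockwise.
Στ = 0 ⇒ m × 9.8 × 0.61 = 170.1 ⇒ m = 170.1 / (9.8 × 0.61) = 28.5 kg.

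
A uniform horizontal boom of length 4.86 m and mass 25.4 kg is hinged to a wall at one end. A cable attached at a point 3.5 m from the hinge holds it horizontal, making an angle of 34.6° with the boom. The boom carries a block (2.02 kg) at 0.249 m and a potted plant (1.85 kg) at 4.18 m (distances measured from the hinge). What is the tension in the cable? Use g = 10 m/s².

Taking torques about the hinge:
Beam weight: 25.4 × 10 = 254 N down at 2.43 m → arm 2.43 m, τ = 254 × 2.43 = 617.2 N·m clockwise.
Block: 2.02 × 10 = 20.2 N down at 0.249 m → arm 0.249 m, τ = 20.2 × 0.249 = 5.03 N·m clockwise.
Potted plant: 1.85 × 10 = 18.5 N down at 4.18 m → arm 4.18 m, τ = 18.5 × 4.18 = 77.33 N·m clockwise.
Total clockwise load moment = 699.6 N·m.
The cable tension T acts at 3.5 m; only its component perpendicular to the boom, T sinθ, produces torque. sin 34.6° = 0.5678.
Setting net torque to zero: T × 3.5 × 0.5678 = 699.6 → T = 699.6 / 1.987 = 352 N.

T ≈ 352 N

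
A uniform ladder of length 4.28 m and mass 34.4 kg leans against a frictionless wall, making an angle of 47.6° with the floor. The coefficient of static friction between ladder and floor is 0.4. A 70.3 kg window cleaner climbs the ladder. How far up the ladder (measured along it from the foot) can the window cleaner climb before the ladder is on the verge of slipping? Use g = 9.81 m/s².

d ≈ 1.75 m

Sum moments about the foot of the ladder (the floor normal and friction both act there and drop out).
Ladder weight 34.4×9.81 = 337.5 N acts at 2.14 m along the ladder; its horizontal arm is 2.14·cos47.6° = 1.443 m → τ = 487 N·m clockwise.
Window cleaner weight 70.3×9.81 = 689.6 N at distance d → arm d·cos47.6° → τ = 689.6·d·0.6743 clockwise.
Wall normal N at the top has arm L sinθ = 3.161 m counterclockwise, so Στ = 0 gives N·3.161 = 487 + 465·d.
ΣFy = 0 ⇒ N_floor = 1027 N, so the maximum friction is μ_s·N_floor = 0.4×1027 = 410.8 N. ΣFx = 0 ⇒ N_wall = f, so at the slipping point N = 410.8 N.
Substituting: 410.8×3.161 = 487 + 465·d ⇒ d = (1299 − 487) / 465 = 1.75 m.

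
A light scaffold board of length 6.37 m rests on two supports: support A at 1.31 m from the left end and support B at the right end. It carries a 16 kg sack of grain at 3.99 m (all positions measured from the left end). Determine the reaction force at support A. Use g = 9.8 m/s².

Take moments about support B.
Sack of grain: 16 × 9.8 = 156.8 N down at 3.99 m → arm 2.38 m, τ = 156.8 × 2.38 = 373.2 N·m counterclockwise.
Net load moment about support B = 373.2 N·m counterclockwise.
Reaction R at support A is upward at 1.31 m, arm 5.06 m → moment R × 5.06 clockwise.
Στ = 0 ⇒ R × 5.06 = 373.2 ⇒ R = 73.8 N.

R_A ≈ 73.8 N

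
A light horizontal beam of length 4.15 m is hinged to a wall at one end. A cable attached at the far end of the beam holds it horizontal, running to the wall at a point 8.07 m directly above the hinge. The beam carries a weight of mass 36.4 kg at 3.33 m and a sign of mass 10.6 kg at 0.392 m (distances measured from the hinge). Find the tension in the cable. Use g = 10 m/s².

T ≈ 340 N

Choose the hinge as the axis so the unknown hinge reaction has zero arm there.
Weight: 36.4 × 10 = 364 N down at 3.33 m → arm 3.33 m, τ = 364 × 3.33 = 1212 N·m clockwise.
Sign: 10.6 × 10 = 106 N down at 0.392 m → arm 0.392 m, τ = 106 × 0.392 = 41.55 N·m clockwise.
Total clockwise load moment = 1254 N·m.
The cable tension T acts at 4.15 m; only its component perpendicular to the beam, T sinθ, produces torque. sinθ = h/√(h²+d²) = 8.07/√(8.07²+4.15²) = 0.8893.
For rotational equilibrium, T × 4.15 × 0.8893 = 1254, so T = 1254 / 3.691 = 340 N.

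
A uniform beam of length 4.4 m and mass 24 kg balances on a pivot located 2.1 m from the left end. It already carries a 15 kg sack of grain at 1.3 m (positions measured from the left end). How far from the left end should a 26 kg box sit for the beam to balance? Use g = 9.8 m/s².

Sum moments about the pivot (at 2.1 m from the left end) (the support reaction has zero arm there).
Beam weight: 24 × 9.8 = 235.2 N down at 2.2 m → arm 0.1 m, τ = 235.2 × 0.1 = 23.52 N·m clockwise.
Sack of grain: 15 × 9.8 = 147 N down at 1.3 m → arm 0.8 m, τ = 147 × 0.8 = 117.6 N·m counterclockwise.
Net moment of existing loads = 94.08 N·m counterclockwise.
The box weighs 26 × 9.8 = 254.8 N and must supply an equal clockwise moment, so its lever arm about the pivot is 94.08 / 254.8 = 0.369 m.
That puts it at 2.1 + 0.369 = 2.47 m from the left end.

x ≈ 2.47 m from the left end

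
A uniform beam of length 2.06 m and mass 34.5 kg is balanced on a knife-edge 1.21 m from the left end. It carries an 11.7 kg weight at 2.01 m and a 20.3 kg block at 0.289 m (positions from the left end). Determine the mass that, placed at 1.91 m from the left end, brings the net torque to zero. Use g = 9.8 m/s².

Sum moments about the knife-edge (at 1.21 m from the left end) (the support reaction has zero arm there).
Beam weight: 34.5 × 9.8 = 338.1 N down at 1.03 m → arm 0.18 m, τ = 338.1 × 0.18 = 60.86 N·m counterclockwise.
Weight: 11.7 × 9.8 = 114.7 N down at 2.01 m → arm 0.8 m, τ = 114.7 × 0.8 = 91.76 N·m clockwise.
Block: 20.3 × 9.8 = 198.9 N down at 0.289 m → arm 0.921 m, τ = 198.9 × 0.921 = 183.2 N·m counterclockwise.
Net moment of known loads = 152.3 N·m counterclockwise.
An unknown mass m at 1.91 m has arm 0.7 m; its moment is m·g·0.7 clockwise.
Setting net torque to zero: m × 9.8 × 0.7 = 152.3 → m = 152.3 / (9.8 × 0.7) = 22.2 kg.

m ≈ 22.2 kg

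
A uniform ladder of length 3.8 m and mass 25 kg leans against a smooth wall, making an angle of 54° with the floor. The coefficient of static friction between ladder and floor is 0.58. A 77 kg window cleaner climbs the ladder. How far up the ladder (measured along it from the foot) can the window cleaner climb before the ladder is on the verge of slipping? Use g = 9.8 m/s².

Taking torques about the foot of the ladder:
Ladder weight 25×9.8 = 245 N acts at 1.9 m along the ladder; its horizontal arm is 1.9·cos54° = 1.117 m → τ = 273.7 N·m clockwise.
Window cleaner weight 77×9.8 = 754.6 N at distance d → arm d·cos54° → τ = 754.6·d·0.5878 clockwise.
Wall normal N at the top has arm L sinθ = 3.074 m counterclockwise, so Στ = 0 gives N·3.074 = 273.7 + 443.6·d.
ΣFy = 0 ⇒ N_floor = 999.6 N, so the maximum friction is μ_s·N_floor = 0.58×999.6 = 579.8 N. ΣFx = 0 ⇒ N_wall = f, so at the slipping point N = 579.8 N.
Substituting: 579.8×3.074 = 273.7 + 443.6·d ⇒ d = (1782 − 273.7) / 443.6 = 3.4 m.

d ≈ 3.4 m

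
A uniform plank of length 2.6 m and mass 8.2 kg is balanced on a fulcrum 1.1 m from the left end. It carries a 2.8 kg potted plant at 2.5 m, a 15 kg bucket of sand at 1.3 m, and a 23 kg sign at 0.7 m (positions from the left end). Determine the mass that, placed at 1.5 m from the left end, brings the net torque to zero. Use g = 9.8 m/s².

m ≈ 1.6 kg

Choose the fulcrum (at 1.1 m from the left end) as the axis so the support reaction has zero arm there.
Beam weight: 8.2 × 9.8 = 80.36 N down at 1.3 m → arm 0.2 m, τ = 80.36 × 0.2 = 16.07 N·m clockwise.
Potted plant: 2.8 × 9.8 = 27.44 N down at 2.5 m → arm 1.4 m, τ = 27.44 × 1.4 = 38.42 N·m clockwise.
Bucket of sand: 15 × 9.8 = 147 N down at 1.3 m → arm 0.2 m, τ = 147 × 0.2 = 29.4 N·m clockwise.
Sign: 23 × 9.8 = 225.4 N down at 0.7 m → arm 0.4 m, τ = 225.4 × 0.4 = 90.16 N·m counterclockwise.
Net moment of known loads = 6.27 N·m counterclockwise.
An unknown mass m at 1.5 m has arm 0.4 m; its moment is m·g·0.4 clockwise.
Setting net torque to zero: m × 9.8 × 0.4 = 6.27 → m = 6.27 / (9.8 × 0.4) = 1.6 kg.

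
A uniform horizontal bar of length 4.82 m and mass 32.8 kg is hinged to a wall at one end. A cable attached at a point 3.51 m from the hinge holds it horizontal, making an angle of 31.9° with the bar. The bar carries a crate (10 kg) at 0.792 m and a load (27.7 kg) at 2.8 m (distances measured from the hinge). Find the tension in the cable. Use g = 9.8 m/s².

T ≈ 869 N

Take moments about the hinge.
Beam weight: 32.8 × 9.8 = 321.4 N down at 2.41 m → arm 2.41 m, τ = 321.4 × 2.41 = 774.6 N·m clockwise.
Crate: 10 × 9.8 = 98 N down at 0.792 m → arm 0.792 m, τ = 98 × 0.792 = 77.62 N·m clockwise.
Load: 27.7 × 9.8 = 271.5 N down at 2.8 m → arm 2.8 m, τ = 271.5 × 2.8 = 760.2 N·m clockwise.
Total clockwise load moment = 1612 N·m.
The cable tension T acts at 3.51 m; only its component perpendicular to the bar, T sinθ, produces torque. sin 31.9° = 0.5284.
Balancing moments: T × 3.51 × 0.5284 = 1612, giving T = 1612 / 1.855 = 869 N.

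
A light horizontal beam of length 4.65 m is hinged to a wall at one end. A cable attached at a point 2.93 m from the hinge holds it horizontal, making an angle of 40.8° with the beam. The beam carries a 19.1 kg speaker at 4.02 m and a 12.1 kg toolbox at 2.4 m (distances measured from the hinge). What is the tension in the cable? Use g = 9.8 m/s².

T ≈ 542 N

About the hinge:
Speaker: 19.1 × 9.8 = 187.2 N down at 4.02 m → arm 4.02 m, τ = 187.2 × 4.02 = 752.5 N·m clockwise.
Toolbox: 12.1 × 9.8 = 118.6 N down at 2.4 m → arm 2.4 m, τ = 118.6 × 2.4 = 284.6 N·m clockwise.
Total clockwise load moment = 1037 N·m.
The cable tension T acts at 2.93 m; only its component perpendicular to the beam, T sinθ, produces torque. sin 40.8° = 0.6534.
Balancing moments: T × 2.93 × 0.6534 = 1037, giving T = 1037 / 1.914 = 542 N.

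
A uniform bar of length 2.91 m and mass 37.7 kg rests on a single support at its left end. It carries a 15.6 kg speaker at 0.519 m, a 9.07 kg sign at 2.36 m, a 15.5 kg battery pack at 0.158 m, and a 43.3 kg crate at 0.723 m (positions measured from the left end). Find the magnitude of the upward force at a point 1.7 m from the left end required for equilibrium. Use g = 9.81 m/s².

F ≈ 682 N

Taking torques about the left end:
Beam weight: 37.7 × 9.81 = 369.8 N down at 1.455 m → arm 1.455 m, τ = 369.8 × 1.455 = 538.1 N·m clockwise.
Speaker: 15.6 × 9.81 = 153 N down at 0.519 m → arm 0.519 m, τ = 153 × 0.519 = 79.41 N·m clockwise.
Sign: 9.07 × 9.81 = 88.98 N down at 2.36 m → arm 2.36 m, τ = 88.98 × 2.36 = 210 N·m clockwise.
Battery pack: 15.5 × 9.81 = 152.1 N down at 0.158 m → arm 0.158 m, τ = 152.1 × 0.158 = 24.03 N·m clockwise.
Crate: 43.3 × 9.81 = 424.8 N down at 0.723 m → arm 0.723 m, τ = 424.8 × 0.723 = 307.1 N·m clockwise.
Net moment of the loads = 1159 N·m clockwise.
The upward force F acts at a point 1.7 m from the left end, arm 1.7 m, giving F × 1.7 counterclockwise.
Στ = 0 ⇒ F × 1.7 = 1159 ⇒ F = 1159 / 1.7 = 682 N.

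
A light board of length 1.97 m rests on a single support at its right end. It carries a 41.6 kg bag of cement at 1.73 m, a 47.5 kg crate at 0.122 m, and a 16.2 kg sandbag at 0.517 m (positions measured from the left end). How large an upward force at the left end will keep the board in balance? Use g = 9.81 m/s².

F ≈ 604 N

Taking torques about the right end:
Bag of cement: 41.6 × 9.81 = 408.1 N down at 1.73 m → arm 0.24 m, τ = 408.1 × 0.24 = 97.94 N·m counterclockwise.
Crate: 47.5 × 9.81 = 466 N down at 0.122 m → arm 1.848 m, τ = 466 × 1.848 = 861.2 N·m counterclockwise.
Sandbag: 16.2 × 9.81 = 158.9 N down at 0.517 m → arm 1.453 m, τ = 158.9 × 1.453 = 230.9 N·m counterclockwise.
Net moment of the loads = 1190 N·m counterclockwise.
The upward force F acts at the left end, arm 1.97 m, giving F × 1.97 clockwise.
Balancing moments: F × 1.97 = 1190, giving F = 1190 / 1.97 = 604 N.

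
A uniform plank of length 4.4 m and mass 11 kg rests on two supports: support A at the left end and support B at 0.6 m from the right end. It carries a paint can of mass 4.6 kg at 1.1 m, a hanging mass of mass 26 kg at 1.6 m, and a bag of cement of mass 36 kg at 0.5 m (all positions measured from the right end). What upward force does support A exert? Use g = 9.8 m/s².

R_A ≈ 109 N

Choose support B as the axis so its reaction then has zero moment arm.
Beam weight: 11 × 9.8 = 107.8 N down at 2.2 m → arm 1.6 m, τ = 107.8 × 1.6 = 172.5 N·m counterclockwise.
Paint can: 4.6 × 9.8 = 45.08 N down at 1.1 m → arm 0.5 m, τ = 45.08 × 0.5 = 22.54 N·m counterclockwise.
Hanging mass: 26 × 9.8 = 254.8 N down at 1.6 m → arm 1 m, τ = 254.8 × 1 = 254.8 N·m counterclockwise.
Bag of cement: 36 × 9.8 = 352.8 N down at 0.5 m → arm 0.1 m, τ = 352.8 × 0.1 = 35.28 N·m clockwise.
Net load moment about support B = 414.6 N·m counterclockwise.
Reaction R at support A is upward at 4.4 m, arm 3.8 m → moment R × 3.8 clockwise.
Setting net torque to zero: R × 3.8 = 414.6 → R = 109 N.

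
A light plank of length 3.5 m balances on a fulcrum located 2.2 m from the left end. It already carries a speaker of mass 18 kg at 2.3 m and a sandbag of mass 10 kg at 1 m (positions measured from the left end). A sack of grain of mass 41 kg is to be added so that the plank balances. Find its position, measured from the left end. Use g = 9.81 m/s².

x ≈ 2.45 m from the left end

About the fulcrum (at 2.2 m from the left end):
Speaker: 18 × 9.81 = 176.6 N down at 2.3 m → arm 0.1 m, τ = 176.6 × 0.1 = 17.66 N·m clockwise.
Sandbag: 10 × 9.81 = 98.1 N down at 1 m → arm 1.2 m, τ = 98.1 × 1.2 = 117.7 N·m counterclockwise.
Net moment of existing loads = 100 N·m counterclockwise.
The sack of grain weighs 41 × 9.81 = 402.2 N and must supply an equal clockwise moment, so its lever arm about the fulcrum is 100 / 402.2 = 0.249 m.
That puts it at 2.2 + 0.249 = 2.45 m from the left end.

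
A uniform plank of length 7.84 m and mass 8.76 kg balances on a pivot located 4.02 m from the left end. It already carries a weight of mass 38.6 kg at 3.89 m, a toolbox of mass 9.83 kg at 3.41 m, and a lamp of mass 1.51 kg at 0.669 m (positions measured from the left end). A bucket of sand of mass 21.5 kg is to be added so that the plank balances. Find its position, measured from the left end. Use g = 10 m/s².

x ≈ 4.81 m from the left end

Taking torques about the pivot (at 4.02 m from the left end):
Beam weight: 8.76 × 10 = 87.6 N down at 3.92 m → arm 0.1 m, τ = 87.6 × 0.1 = 8.76 N·m counterclockwise.
Weight: 38.6 × 10 = 386 N down at 3.89 m → arm 0.13 m, τ = 386 × 0.13 = 50.18 N·m counterclockwise.
Toolbox: 9.83 × 10 = 98.3 N down at 3.41 m → arm 0.61 m, τ = 98.3 × 0.61 = 59.96 N·m counterclockwise.
Lamp: 1.51 × 10 = 15.1 N down at 0.669 m → arm 3.351 m, τ = 15.1 × 3.351 = 50.6 N·m counterclockwise.
Net moment of existing loads = 169.5 N·m counterclockwise.
The bucket of sand weighs 21.5 × 10 = 215 N and must supply an equal clockwise moment, so its lever arm about the pivot is 169.5 / 215 = 0.788 m.
That puts it at 4.02 + 0.788 = 4.81 m from the left end.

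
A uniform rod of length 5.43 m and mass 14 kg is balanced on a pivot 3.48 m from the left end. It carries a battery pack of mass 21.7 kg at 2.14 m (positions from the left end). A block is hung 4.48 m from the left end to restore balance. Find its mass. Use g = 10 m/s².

Choose the pivot (at 3.48 m from the left end) as the axis so the support reaction has zero arm there.
Beam weight: 14 × 10 = 140 N down at 2.715 m → arm 0.765 m, τ = 140 × 0.765 = 107.1 N·m counterclockwise.
Battery pack: 21.7 × 10 = 217 N down at 2.14 m → arm 1.34 m, τ = 217 × 1.34 = 290.8 N·m counterclockwise.
Net moment of known loads = 397.9 N·m counterclockwise.
An unknown mass m at 4.48 m has arm 1 m; its moment is m·g·1 clockwise.
Στ = 0 ⇒ m × 10 × 1 = 397.9 ⇒ m = 397.9 / (10 × 1) = 39.8 kg.

m ≈ 39.8 kg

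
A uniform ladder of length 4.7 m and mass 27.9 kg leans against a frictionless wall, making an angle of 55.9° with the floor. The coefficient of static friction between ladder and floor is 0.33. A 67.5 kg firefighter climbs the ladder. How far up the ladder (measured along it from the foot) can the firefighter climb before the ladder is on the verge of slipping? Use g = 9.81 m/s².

Sum moments about the foot of the ladder (the floor normal and friction both act there and drop out).
Ladder weight 27.9×9.81 = 273.7 N acts at 2.35 m along the ladder; its horizontal arm is 2.35·cos55.9° = 1.318 m → τ = 360.7 N·m clockwise.
Firefighter weight 67.5×9.81 = 662.2 N at distance d → arm d·cos55.9° → τ = 662.2·d·0.5606 clockwise.
Wall normal N at the top has arm L sinθ = 3.892 m counterclockwise, so Στ = 0 gives N·3.892 = 360.7 + 371.2·d.
ΣFy = 0 ⇒ N_floor = 935.9 N, so the maximum friction is μ_s·N_floor = 0.33×935.9 = 308.8 N. ΣFx = 0 ⇒ N_wall = f, so at the slipping point N = 308.8 N.
Substituting: 308.8×3.892 = 360.7 + 371.2·d ⇒ d = (1202 − 360.7) / 371.2 = 2.27 m.

d ≈ 2.27 m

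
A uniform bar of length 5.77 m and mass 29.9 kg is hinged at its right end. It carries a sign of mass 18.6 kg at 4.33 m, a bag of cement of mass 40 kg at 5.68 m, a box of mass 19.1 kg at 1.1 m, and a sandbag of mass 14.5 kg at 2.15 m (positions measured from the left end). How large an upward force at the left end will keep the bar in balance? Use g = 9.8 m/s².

F ≈ 439 N

Taking torques about the right end:
Beam weight: 29.9 × 9.8 = 293 N down at 2.885 m → arm 2.885 m, τ = 293 × 2.885 = 845.3 N·m counterclockwise.
Sign: 18.6 × 9.8 = 182.3 N down at 4.33 m → arm 1.44 m, τ = 182.3 × 1.44 = 262.5 N·m counterclockwise.
Bag of cement: 40 × 9.8 = 392 N down at 5.68 m → arm 0.09 m, τ = 392 × 0.09 = 35.28 N·m counterclockwise.
Box: 19.1 × 9.8 = 187.2 N down at 1.1 m → arm 4.67 m, τ = 187.2 × 4.67 = 874.2 N·m counterclockwise.
Sandbag: 14.5 × 9.8 = 142.1 N down at 2.15 m → arm 3.62 m, τ = 142.1 × 3.62 = 514.4 N·m counterclockwise.
Net moment of the loads = 2532 N·m counterclockwise.
The upward force F acts at the left end, arm 5.77 m, giving F × 5.77 clockwise.
Setting net torque to zero: F × 5.77 = 2532 → F = 2532 / 5.77 = 439 N.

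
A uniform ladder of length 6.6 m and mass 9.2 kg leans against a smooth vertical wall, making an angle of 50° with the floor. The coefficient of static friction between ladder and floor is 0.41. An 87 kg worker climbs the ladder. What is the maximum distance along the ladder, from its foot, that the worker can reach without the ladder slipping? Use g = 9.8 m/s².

Sum moments about the foot of the ladder (the floor normal and friction both act there and drop out).
Ladder weight 9.2×9.8 = 90.16 N acts at 3.3 m along the ladder; its horizontal arm is 3.3·cos50° = 2.121 m → τ = 191.2 N·m clockwise.
Worker weight 87×9.8 = 852.6 N at distance d → arm d·cos50° → τ = 852.6·d·0.6428 clockwise.
Wall normal N at the top has arm L sinθ = 5.056 m counterclockwise, so Στ = 0 gives N·5.056 = 191.2 + 548.1·d.
ΣFy = 0 ⇒ N_floor = 942.8 N, so the maximum friction is μ_s·N_floor = 0.41×942.8 = 386.5 N. ΣFx = 0 ⇒ N_wall = f, so at the slipping point N = 386.5 N.
Substituting: 386.5×5.056 = 191.2 + 548.1·d ⇒ d = (1954 − 191.2) / 548.1 = 3.22 m.

d ≈ 3.22 m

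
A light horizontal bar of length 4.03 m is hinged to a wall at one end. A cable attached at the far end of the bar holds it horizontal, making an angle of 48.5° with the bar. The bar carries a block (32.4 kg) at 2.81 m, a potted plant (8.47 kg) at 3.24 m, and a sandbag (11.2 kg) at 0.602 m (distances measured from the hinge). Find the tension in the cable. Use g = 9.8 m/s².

Taking torques about the hinge:
Block: 32.4 × 9.8 = 317.5 N down at 2.81 m → arm 2.81 m, τ = 317.5 × 2.81 = 892.2 N·m clockwise.
Potted plant: 8.47 × 9.8 = 83.01 N down at 3.24 m → arm 3.24 m, τ = 83.01 × 3.24 = 269 N·m clockwise.
Sandbag: 11.2 × 9.8 = 109.8 N down at 0.602 m → arm 0.602 m, τ = 109.8 × 0.602 = 66.1 N·m clockwise.
Total clockwise load moment = 1227 N·m.
The cable tension T acts at 4.03 m; only its component perpendicular to the bar, T sinθ, produces torque. sin 48.5° = 0.749.
Στ = 0 ⇒ T × 4.03 × 0.749 = 1227 ⇒ T = 1227 / 3.018 = 407 N.

T ≈ 407 N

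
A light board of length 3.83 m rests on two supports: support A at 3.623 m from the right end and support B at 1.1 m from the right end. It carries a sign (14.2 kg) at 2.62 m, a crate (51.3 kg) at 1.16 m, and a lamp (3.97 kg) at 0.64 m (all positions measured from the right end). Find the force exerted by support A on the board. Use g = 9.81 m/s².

Sum moments about support B (its reaction then has zero moment arm).
Sign: 14.2 × 9.81 = 139.3 N down at 2.62 m → arm 1.52 m, τ = 139.3 × 1.52 = 211.7 N·m counterclockwise.
Crate: 51.3 × 9.81 = 503.3 N down at 1.16 m → arm 0.06 m, τ = 503.3 × 0.06 = 30.2 N·m counterclockwise.
Lamp: 3.97 × 9.81 = 38.95 N down at 0.64 m → arm 0.46 m, τ = 38.95 × 0.46 = 17.92 N·m clockwise.
Net load moment about support B = 224 N·m counterclockwise.
Reaction R at support A is upward at 3.623 m, arm 2.523 m → moment R × 2.523 clockwise.
For rotational equilibrium, R × 2.523 = 224, so R = 88.8 N.

R_A ≈ 88.8 N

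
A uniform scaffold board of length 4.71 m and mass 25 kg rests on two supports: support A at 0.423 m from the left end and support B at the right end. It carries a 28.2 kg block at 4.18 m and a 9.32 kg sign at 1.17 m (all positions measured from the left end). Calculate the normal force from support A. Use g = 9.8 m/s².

R_A ≈ 244 N

Sum moments about support B (its reaction then has zero moment arm).
Beam weight: 25 × 9.8 = 245 N down at 2.355 m → arm 2.355 m, τ = 245 × 2.355 = 577 N·m counterclockwise.
Block: 28.2 × 9.8 = 276.4 N down at 4.18 m → arm 0.53 m, τ = 276.4 × 0.53 = 146.5 N·m counterclockwise.
Sign: 9.32 × 9.8 = 91.34 N down at 1.17 m → arm 3.54 m, τ = 91.34 × 3.54 = 323.3 N·m counterclockwise.
Net load moment about support B = 1047 N·m counterclockwise.
Reaction R at support A is upward at 0.423 m, arm 4.287 m → moment R × 4.287 clockwise.
For rotational equilibrium, R × 4.287 = 1047, so R = 244 N.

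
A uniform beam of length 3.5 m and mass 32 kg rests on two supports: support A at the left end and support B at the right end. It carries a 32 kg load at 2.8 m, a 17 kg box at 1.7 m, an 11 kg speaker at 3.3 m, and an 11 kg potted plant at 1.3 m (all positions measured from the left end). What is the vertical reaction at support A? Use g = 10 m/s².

R_A ≈ 387 N

Sum moments about support B (its reaction then has zero moment arm).
Beam weight: 32 × 10 = 320 N down at 1.75 m → arm 1.75 m, τ = 320 × 1.75 = 560 N·m counterclockwise.
Load: 32 × 10 = 320 N down at 2.8 m → arm 0.7 m, τ = 320 × 0.7 = 224 N·m counterclockwise.
Box: 17 × 10 = 170 N down at 1.7 m → arm 1.8 m, τ = 170 × 1.8 = 306 N·m counterclockwise.
Speaker: 11 × 10 = 110 N down at 3.3 m → arm 0.2 m, τ = 110 × 0.2 = 22 N·m counterclockwise.
Potted plant: 11 × 10 = 110 N down at 1.3 m → arm 2.2 m, τ = 110 × 2.2 = 242 N·m counterclockwise.
Net load moment about support B = 1354 N·m counterclockwise.
Reaction R at support A is upward at 0 m, arm 3.5 m → moment R × 3.5 clockwise.
For rotational equilibrium, R × 3.5 = 1354, so R = 387 N.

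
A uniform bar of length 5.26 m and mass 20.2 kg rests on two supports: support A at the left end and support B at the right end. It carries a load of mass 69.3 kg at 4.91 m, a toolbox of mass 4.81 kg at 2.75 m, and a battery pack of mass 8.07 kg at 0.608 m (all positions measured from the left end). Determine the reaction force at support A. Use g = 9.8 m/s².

Taking torques about support B:
Beam weight: 20.2 × 9.8 = 198 N down at 2.63 m → arm 2.63 m, τ = 198 × 2.63 = 520.7 N·m counterclockwise.
Load: 69.3 × 9.8 = 679.1 N down at 4.91 m → arm 0.35 m, τ = 679.1 × 0.35 = 237.7 N·m counterclockwise.
Toolbox: 4.81 × 9.8 = 47.14 N down at 2.75 m → arm 2.51 m, τ = 47.14 × 2.51 = 118.3 N·m counterclockwise.
Battery pack: 8.07 × 9.8 = 79.09 N down at 0.608 m → arm 4.652 m, τ = 79.09 × 4.652 = 367.9 N·m counterclockwise.
Net load moment about support B = 1245 N·m counterclockwise.
Reaction R at support A is upward at 0 m, arm 5.26 m → moment R × 5.26 clockwise.
Balancing moments: R × 5.26 = 1245, giving R = 237 N.

R_A ≈ 237 N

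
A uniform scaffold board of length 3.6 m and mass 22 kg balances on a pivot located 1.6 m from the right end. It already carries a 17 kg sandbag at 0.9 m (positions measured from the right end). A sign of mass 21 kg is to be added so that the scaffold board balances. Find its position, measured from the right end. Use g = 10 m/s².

Take moments about the pivot (at 1.6 m from the right end).
Beam weight: 22 × 10 = 220 N down at 1.8 m → arm 0.2 m, τ = 220 × 0.2 = 44 N·m counterclockwise.
Sandbag: 17 × 10 = 170 N down at 0.9 m → arm 0.7 m, τ = 170 × 0.7 = 119 N·m clockwise.
Net moment of existing loads = 75 N·m clockwise.
The sign weighs 21 × 10 = 210 N and must supply an equal counterclockwise moment, so its lever arm about the pivot is 75 / 210 = 0.357 m.
That puts it at 1.6 + 0.357 = 1.96 m from the right end.

x ≈ 1.96 m from the right end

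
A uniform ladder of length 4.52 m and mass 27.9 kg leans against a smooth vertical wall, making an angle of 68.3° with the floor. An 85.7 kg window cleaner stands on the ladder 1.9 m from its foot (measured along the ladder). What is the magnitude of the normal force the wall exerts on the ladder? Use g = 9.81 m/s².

Choose the foot of the ladder as the axis so the floor normal and friction both act there and drop out.
Ladder weight 27.9×9.81 = 273.7 N acts at 2.26 m along the ladder; its horizontal arm is 2.26·cos68.3° = 0.8356 m → τ = 228.7 N·m clockwise.
Window cleaner: 85.7×9.81 = 840.7 N at 1.9 m → arm 0.7025 m → τ = 590.6 N·m clockwise.
Wall normal N acts horizontally at the top; its moment arm is the height L sinθ = 4.52·sin68.3° = 4.2 m, counterclockwise.
Στ = 0 ⇒ N × 4.2 = 819.3 ⇒ N = 195 N.

N_wall ≈ 195 N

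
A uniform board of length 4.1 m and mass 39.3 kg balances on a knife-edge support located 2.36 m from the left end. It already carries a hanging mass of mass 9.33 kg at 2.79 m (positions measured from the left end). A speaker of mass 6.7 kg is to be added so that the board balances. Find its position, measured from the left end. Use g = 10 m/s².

x ≈ 3.58 m from the left end

Taking torques about the knife-edge support (at 2.36 m from the left end):
Beam weight: 39.3 × 10 = 393 N down at 2.05 m → arm 0.31 m, τ = 393 × 0.31 = 121.8 N·m counterclockwise.
Hanging mass: 9.33 × 10 = 93.3 N down at 2.79 m → arm 0.43 m, τ = 93.3 × 0.43 = 40.12 N·m clockwise.
Net moment of existing loads = 81.68 N·m counterclockwise.
The speaker weighs 6.7 × 10 = 67 N and must supply an equal clockwise moment, so its lever arm about the knife-edge support is 81.68 / 67 = 1.22 m.
That puts it at 2.36 + 1.22 = 3.58 m from the left end.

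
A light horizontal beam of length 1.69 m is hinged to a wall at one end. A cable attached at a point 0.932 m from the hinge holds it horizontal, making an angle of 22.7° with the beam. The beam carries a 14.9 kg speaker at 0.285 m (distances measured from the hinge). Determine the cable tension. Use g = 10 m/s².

Take moments about the hinge.
Speaker: 14.9 × 10 = 149 N down at 0.285 m → arm 0.285 m, τ = 149 × 0.285 = 42.46 N·m clockwise.
Total clockwise load moment = 42.46 N·m.
The cable tension T acts at 0.932 m; only its component perpendicular to the beam, T sinθ, produces torque. sin 22.7° = 0.3859.
Setting net torque to zero: T × 0.932 × 0.3859 = 42.46 → T = 42.46 / 0.3597 = 118 N.

T ≈ 118 N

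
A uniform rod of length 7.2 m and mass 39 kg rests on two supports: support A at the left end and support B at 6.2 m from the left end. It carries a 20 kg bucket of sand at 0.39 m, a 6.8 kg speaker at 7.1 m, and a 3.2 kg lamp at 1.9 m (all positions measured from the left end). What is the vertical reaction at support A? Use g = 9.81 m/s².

R_A ≈ 356 N

Take moments about support B.
Beam weight: 39 × 9.81 = 382.6 N down at 3.6 m → arm 2.6 m, τ = 382.6 × 2.6 = 994.8 N·m counterclockwise.
Bucket of sand: 20 × 9.81 = 196.2 N down at 0.39 m → arm 5.81 m, τ = 196.2 × 5.81 = 1140 N·m counterclockwise.
Speaker: 6.8 × 9.81 = 66.71 N down at 7.1 m → arm 0.9 m, τ = 66.71 × 0.9 = 60.04 N·m clockwise.
Lamp: 3.2 × 9.81 = 31.39 N down at 1.9 m → arm 4.3 m, τ = 31.39 × 4.3 = 135 N·m counterclockwise.
Net load moment about support B = 2210 N·m counterclockwise.
Reaction R at support A is upward at 0 m, arm 6.2 m → moment R × 6.2 clockwise.
Στ = 0 ⇒ R × 6.2 = 2210 ⇒ R = 356 N.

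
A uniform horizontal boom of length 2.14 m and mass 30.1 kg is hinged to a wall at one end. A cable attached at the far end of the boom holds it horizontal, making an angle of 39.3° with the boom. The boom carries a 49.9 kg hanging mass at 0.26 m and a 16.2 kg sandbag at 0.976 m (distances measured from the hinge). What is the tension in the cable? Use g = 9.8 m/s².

Choose the hinge as the axis so the unknown hinge reaction has zero arm there.
Beam weight: 30.1 × 9.8 = 295 N down at 1.07 m → arm 1.07 m, τ = 295 × 1.07 = 315.7 N·m clockwise.
Hanging mass: 49.9 × 9.8 = 489 N down at 0.26 m → arm 0.26 m, τ = 489 × 0.26 = 127.1 N·m clockwise.
Sandbag: 16.2 × 9.8 = 158.8 N down at 0.976 m → arm 0.976 m, τ = 158.8 × 0.976 = 155 N·m clockwise.
Total clockwise load moment = 597.8 N·m.
The cable tension T acts at 2.14 m; only its component perpendicular to the boom, T sinθ, produces torque. sin 39.3° = 0.6334.
Στ = 0 ⇒ T × 2.14 × 0.6334 = 597.8 ⇒ T = 597.8 / 1.355 = 441 N.

T ≈ 441 N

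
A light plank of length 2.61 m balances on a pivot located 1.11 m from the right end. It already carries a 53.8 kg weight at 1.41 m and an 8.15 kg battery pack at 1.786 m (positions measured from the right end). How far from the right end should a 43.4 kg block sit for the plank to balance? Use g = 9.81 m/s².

Taking torques about the pivot (at 1.11 m from the right end):
Weight: 53.8 × 9.81 = 527.8 N down at 1.41 m → arm 0.3 m, τ = 527.8 × 0.3 = 158.3 N·m counterclockwise.
Battery pack: 8.15 × 9.81 = 79.95 N down at 1.786 m → arm 0.676 m, τ = 79.95 × 0.676 = 54.05 N·m counterclockwise.
Net moment of existing loads = 212.4 N·m counterclockwise.
The block weighs 43.4 × 9.81 = 425.8 N and must supply an equal clockwise moment, so its lever arm about the pivot is 212.4 / 425.8 = 0.499 m.
That puts it at 1.11 − 0.499 = 0.611 m from the right end.

x ≈ 0.611 m from the right end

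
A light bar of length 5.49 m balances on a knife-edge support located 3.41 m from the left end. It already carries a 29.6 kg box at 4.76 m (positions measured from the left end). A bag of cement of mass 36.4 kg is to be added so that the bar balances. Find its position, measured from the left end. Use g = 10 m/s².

x ≈ 2.31 m from the left end

Take moments about the knife-edge support (at 3.41 m from the left end).
Box: 29.6 × 10 = 296 N down at 4.76 m → arm 1.35 m, τ = 296 × 1.35 = 399.6 N·m clockwise.
Net moment of existing loads = 399.6 N·m clockwise.
The bag of cement weighs 36.4 × 10 = 364 N and must supply an equal counterclockwise moment, so its lever arm about the knife-edge support is 399.6 / 364 = 1.1 m.
That puts it at 3.41 − 1.1 = 2.31 m from the left end.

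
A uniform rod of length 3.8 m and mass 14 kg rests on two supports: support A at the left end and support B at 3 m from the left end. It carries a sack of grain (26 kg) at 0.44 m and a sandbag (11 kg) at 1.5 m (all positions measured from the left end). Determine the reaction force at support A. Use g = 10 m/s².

R_A ≈ 328 N

About support B:
Beam weight: 14 × 10 = 140 N down at 1.9 m → arm 1.1 m, τ = 140 × 1.1 = 154 N·m counterclockwise.
Sack of grain: 26 × 10 = 260 N down at 0.44 m → arm 2.56 m, τ = 260 × 2.56 = 665.6 N·m counterclockwise.
Sandbag: 11 × 10 = 110 N down at 1.5 m → arm 1.5 m, τ = 110 × 1.5 = 165 N·m counterclockwise.
Net load moment about support B = 984.6 N·m counterclockwise.
Reaction R at support A is upward at 0 m, arm 3 m → moment R × 3 clockwise.
For rotational equilibrium, R × 3 = 984.6, so R = 328 N.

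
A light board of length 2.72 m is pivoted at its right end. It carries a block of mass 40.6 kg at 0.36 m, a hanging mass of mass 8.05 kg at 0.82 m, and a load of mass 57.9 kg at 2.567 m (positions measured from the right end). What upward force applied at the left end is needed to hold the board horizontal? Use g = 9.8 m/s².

Sum moments about the right end (the unknown pivot reaction has zero arm there).
Block: 40.6 × 9.8 = 397.9 N down at 0.36 m → arm 0.36 m, τ = 397.9 × 0.36 = 143.2 N·m counterclockwise.
Hanging mass: 8.05 × 9.8 = 78.89 N down at 0.82 m → arm 0.82 m, τ = 78.89 × 0.82 = 64.69 N·m counterclockwise.
Load: 57.9 × 9.8 = 567.4 N down at 2.567 m → arm 2.567 m, τ = 567.4 × 2.567 = 1457 N·m counterclockwise.
Net moment of the loads = 1665 N·m counterclockwise.
The upward force F acts at the left end, arm 2.72 m, giving F × 2.72 clockwise.
Setting net torque to zero: F × 2.72 = 1665 → F = 1665 / 2.72 = 612 N.

F ≈ 612 N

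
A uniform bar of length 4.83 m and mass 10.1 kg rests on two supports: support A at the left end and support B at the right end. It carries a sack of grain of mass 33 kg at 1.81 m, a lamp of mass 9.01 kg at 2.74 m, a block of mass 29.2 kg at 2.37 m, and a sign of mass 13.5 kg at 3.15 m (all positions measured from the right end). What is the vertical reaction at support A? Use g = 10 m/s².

R_A ≈ 457 N

Taking torques about support B:
Beam weight: 10.1 × 10 = 101 N down at 2.415 m → arm 2.415 m, τ = 101 × 2.415 = 243.9 N·m counterclockwise.
Sack of grain: 33 × 10 = 330 N down at 1.81 m → arm 1.81 m, τ = 330 × 1.81 = 597.3 N·m counterclockwise.
Lamp: 9.01 × 10 = 90.1 N down at 2.74 m → arm 2.74 m, τ = 90.1 × 2.74 = 246.9 N·m counterclockwise.
Block: 29.2 × 10 = 292 N down at 2.37 m → arm 2.37 m, τ = 292 × 2.37 = 692 N·m counterclockwise.
Sign: 13.5 × 10 = 135 N down at 3.15 m → arm 3.15 m, τ = 135 × 3.15 = 425.2 N·m counterclockwise.
Net load moment about support B = 2205 N·m counterclockwise.
Reaction R at support A is upward at 4.83 m, arm 4.83 m → moment R × 4.83 clockwise.
For rotational equilibrium, R × 4.83 = 2205, so R = 457 N.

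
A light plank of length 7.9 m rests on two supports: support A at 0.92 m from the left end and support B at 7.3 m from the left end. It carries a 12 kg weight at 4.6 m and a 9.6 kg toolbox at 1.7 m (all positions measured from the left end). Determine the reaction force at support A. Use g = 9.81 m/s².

Take moments about support B.
Weight: 12 × 9.81 = 117.7 N down at 4.6 m → arm 2.7 m, τ = 117.7 × 2.7 = 317.8 N·m counterclockwise.
Toolbox: 9.6 × 9.81 = 94.18 N down at 1.7 m → arm 5.6 m, τ = 94.18 × 5.6 = 527.4 N·m counterclockwise.
Net load moment about support B = 845.2 N·m counterclockwise.
Reaction R at support A is upward at 0.92 m, arm 6.38 m → moment R × 6.38 clockwise.
Balancing moments: R × 6.38 = 845.2, giving R = 132 N.

R_A ≈ 132 N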